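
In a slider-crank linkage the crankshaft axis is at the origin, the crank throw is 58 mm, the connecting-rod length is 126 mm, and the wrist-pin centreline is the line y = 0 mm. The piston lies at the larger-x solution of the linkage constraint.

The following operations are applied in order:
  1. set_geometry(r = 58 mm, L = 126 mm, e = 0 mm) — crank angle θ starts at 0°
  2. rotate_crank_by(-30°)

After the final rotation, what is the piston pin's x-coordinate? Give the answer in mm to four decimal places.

set_geometry: r = 58 mm, L = 126 mm, e = 0 mm; θ ← 0°
rotate_crank_by(-30°): θ ← 0° -30° = -30°
crank pin P = (r cos θ, r sin θ) = (50.229473, -29.000000)
h = r sin θ − e = -29.000000 − 0 = -29.000000
x = r cos θ + √(L² − h²) = 50.229473 + √(15876.0 − 841.0000) = 50.229473 + 122.617291 = 172.846764

172.8468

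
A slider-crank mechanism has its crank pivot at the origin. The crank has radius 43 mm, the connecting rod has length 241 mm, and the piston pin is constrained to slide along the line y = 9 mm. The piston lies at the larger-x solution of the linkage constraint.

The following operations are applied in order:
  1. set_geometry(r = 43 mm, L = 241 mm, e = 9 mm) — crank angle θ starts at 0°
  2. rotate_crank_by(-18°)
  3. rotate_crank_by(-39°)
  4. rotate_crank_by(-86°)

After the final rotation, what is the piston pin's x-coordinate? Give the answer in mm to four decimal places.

set_geometry: r = 43 mm, L = 241 mm, e = 9 mm; θ ← 0°
rotate_crank_by(-18°): θ ← 0° -18° = -18°
rotate_crank_by(-39°): θ ← -18° -39° = -57°
rotate_crank_by(-86°): θ ← -57° -86° = -143°
crank pin P = (r cos θ, r sin θ) = (-34.341327, -25.878046)
h = r sin θ − e = -25.878046 − 9 = -34.878046
x = r cos θ + √(L² − h²) = -34.341327 + √(58081.0 − 1216.4781) = -34.341327 + 238.462831 = 204.121504

204.1215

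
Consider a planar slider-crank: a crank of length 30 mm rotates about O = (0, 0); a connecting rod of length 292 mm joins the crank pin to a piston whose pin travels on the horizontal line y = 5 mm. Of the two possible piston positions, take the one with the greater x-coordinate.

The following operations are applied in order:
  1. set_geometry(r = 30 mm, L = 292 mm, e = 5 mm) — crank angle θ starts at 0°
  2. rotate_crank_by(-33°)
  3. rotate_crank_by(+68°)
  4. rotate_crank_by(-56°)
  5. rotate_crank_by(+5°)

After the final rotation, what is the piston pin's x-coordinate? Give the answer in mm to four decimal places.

set_geometry: r = 30 mm, L = 292 mm, e = 5 mm; θ ← 0°
rotate_crank_by(-33°): θ ← 0° -33° = -33°
rotate_crank_by(+68°): θ ← -33° +68° = 35°
rotate_crank_by(-56°): θ ← 35° -56° = -21°
rotate_crank_by(+5°): θ ← -21° +5° = -16°
crank pin P = (r cos θ, r sin θ) = (28.837851, -8.269121)
h = r sin θ − e = -8.269121 − 5 = -13.269121
x = r cos θ + √(L² − h²) = 28.837851 + √(85264.0 − 176.0696) = 28.837851 + 291.698355 = 320.536206

320.5362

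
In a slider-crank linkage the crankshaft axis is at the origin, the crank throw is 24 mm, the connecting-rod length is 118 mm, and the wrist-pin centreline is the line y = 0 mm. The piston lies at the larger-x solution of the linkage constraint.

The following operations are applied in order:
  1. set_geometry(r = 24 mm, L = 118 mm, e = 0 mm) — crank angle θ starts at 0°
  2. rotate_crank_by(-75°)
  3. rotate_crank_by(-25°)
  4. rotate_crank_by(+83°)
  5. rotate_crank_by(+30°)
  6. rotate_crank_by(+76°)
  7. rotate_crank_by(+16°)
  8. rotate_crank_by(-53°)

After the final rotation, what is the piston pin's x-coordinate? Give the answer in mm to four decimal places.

set_geometry: r = 24 mm, L = 118 mm, e = 0 mm; θ ← 0°
rotate_crank_by(-75°): θ ← 0° -75° = -75°
rotate_crank_by(-25°): θ ← -75° -25° = -100°
rotate_crank_by(+83°): θ ← -100° +83° = -17°
rotate_crank_by(+30°): θ ← -17° +30° = 13°
rotate_crank_by(+76°): θ ← 13° +76° = 89°
rotate_crank_by(+16°): θ ← 89° +16° = 105°
rotate_crank_by(-53°): θ ← 105° -53° = 52°
crank pin P = (r cos θ, r sin θ) = (14.775875, 18.912258)
h = r sin θ − e = 18.912258 − 0 = 18.912258
x = r cos θ + √(L² − h²) = 14.775875 + √(13924.0 − 357.6735) = 14.775875 + 116.474574 = 131.250450

131.2504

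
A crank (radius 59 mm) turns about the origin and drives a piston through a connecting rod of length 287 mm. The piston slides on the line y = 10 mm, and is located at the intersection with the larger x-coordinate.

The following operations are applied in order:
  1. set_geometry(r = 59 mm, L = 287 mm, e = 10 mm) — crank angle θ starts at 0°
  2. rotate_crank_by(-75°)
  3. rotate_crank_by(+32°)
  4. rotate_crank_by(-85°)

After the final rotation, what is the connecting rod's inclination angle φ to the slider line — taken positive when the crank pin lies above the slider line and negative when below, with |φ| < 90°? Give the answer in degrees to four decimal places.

set_geometry: r = 59 mm, L = 287 mm, e = 10 mm; θ ← 0°
rotate_crank_by(-75°): θ ← 0° -75° = -75°
rotate_crank_by(+32°): θ ← -75° +32° = -43°
rotate_crank_by(-85°): θ ← -43° -85° = -128°
crank pin P = (r cos θ, r sin θ) = (-36.324027, -46.492634)
h = r sin θ − e = -46.492634 − 10 = -56.492634
sin φ = h / L = -56.492634 / 287 = -0.19683845
φ = arcsin(-0.19683845) = -11.352141°

-11.3521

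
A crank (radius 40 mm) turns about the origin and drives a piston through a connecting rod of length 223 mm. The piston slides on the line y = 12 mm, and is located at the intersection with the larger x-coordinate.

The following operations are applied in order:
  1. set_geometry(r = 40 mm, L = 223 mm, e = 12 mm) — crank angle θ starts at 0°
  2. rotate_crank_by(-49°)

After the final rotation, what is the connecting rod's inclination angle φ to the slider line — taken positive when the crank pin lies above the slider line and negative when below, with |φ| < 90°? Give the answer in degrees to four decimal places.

set_geometry: r = 40 mm, L = 223 mm, e = 12 mm; θ ← 0°
rotate_crank_by(-49°): θ ← 0° -49° = -49°
crank pin P = (r cos θ, r sin θ) = (26.242361, -30.188383)
h = r sin θ − e = -30.188383 − 12 = -42.188383
sin φ = h / L = -42.188383 / 223 = -0.18918557
φ = arcsin(-0.18918557) = -10.905259°

-10.9053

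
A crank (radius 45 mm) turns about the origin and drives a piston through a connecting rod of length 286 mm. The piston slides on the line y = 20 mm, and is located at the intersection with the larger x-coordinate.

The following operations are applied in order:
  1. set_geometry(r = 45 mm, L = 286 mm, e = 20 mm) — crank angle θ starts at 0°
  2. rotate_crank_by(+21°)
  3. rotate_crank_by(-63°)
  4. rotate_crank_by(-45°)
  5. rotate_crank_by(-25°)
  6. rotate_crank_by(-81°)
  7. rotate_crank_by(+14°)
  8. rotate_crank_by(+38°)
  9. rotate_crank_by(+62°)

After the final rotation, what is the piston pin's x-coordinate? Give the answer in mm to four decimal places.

set_geometry: r = 45 mm, L = 286 mm, e = 20 mm; θ ← 0°
rotate_crank_by(+21°): θ ← 0° +21° = 21°
rotate_crank_by(-63°): θ ← 21° -63° = -42°
rotate_crank_by(-45°): θ ← -42° -45° = -87°
rotate_crank_by(-25°): θ ← -87° -25° = -112°
rotate_crank_by(-81°): θ ← -112° -81° = -193°
rotate_crank_by(+14°): θ ← -193° +14° = -179°
rotate_crank_by(+38°): θ ← -179° +38° = -141°
rotate_crank_by(+62°): θ ← -141° +62° = -79°
crank pin P = (r cos θ, r sin θ) = (8.586405, -44.173223)
h = r sin θ − e = -44.173223 − 20 = -64.173223
x = r cos θ + √(L² − h²) = 8.586405 + √(81796.0 − 4118.2026) = 8.586405 + 278.707369 = 287.293774

287.2938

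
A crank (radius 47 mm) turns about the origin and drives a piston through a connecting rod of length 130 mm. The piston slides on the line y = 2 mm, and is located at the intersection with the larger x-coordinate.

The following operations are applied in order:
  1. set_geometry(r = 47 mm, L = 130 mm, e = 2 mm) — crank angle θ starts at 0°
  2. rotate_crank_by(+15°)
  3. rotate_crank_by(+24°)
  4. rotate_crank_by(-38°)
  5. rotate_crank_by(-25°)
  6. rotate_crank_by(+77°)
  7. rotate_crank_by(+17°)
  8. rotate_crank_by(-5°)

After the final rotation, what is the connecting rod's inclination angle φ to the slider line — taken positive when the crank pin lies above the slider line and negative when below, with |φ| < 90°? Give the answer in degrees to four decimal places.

set_geometry: r = 47 mm, L = 130 mm, e = 2 mm; θ ← 0°
rotate_crank_by(+15°): θ ← 0° +15° = 15°
rotate_crank_by(+24°): θ ← 15° +24° = 39°
rotate_crank_by(-38°): θ ← 39° -38° = 1°
rotate_crank_by(-25°): θ ← 1° -25° = -24°
rotate_crank_by(+77°): θ ← -24° +77° = 53°
rotate_crank_by(+17°): θ ← 53° +17° = 70°
rotate_crank_by(-5°): θ ← 70° -5° = 65°
crank pin P = (r cos θ, r sin θ) = (19.863058, 42.596466)
h = r sin θ − e = 42.596466 − 2 = 40.596466
sin φ = h / L = 40.596466 / 130 = 0.31228051
φ = arcsin(0.31228051) = 18.196718°

18.1967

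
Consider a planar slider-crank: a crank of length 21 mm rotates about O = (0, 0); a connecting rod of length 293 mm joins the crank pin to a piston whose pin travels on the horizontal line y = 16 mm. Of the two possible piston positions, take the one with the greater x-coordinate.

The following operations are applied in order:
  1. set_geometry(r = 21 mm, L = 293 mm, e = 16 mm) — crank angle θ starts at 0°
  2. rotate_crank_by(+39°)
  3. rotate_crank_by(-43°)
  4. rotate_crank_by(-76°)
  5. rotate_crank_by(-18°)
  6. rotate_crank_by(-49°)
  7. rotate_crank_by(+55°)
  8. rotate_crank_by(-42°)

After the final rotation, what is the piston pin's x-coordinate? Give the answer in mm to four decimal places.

276.7563

set_geometry: r = 21 mm, L = 293 mm, e = 16 mm; θ ← 0°
rotate_crank_by(+39°): θ ← 0° +39° = 39°
rotate_crank_by(-43°): θ ← 39° -43° = -4°
rotate_crank_by(-76°): θ ← -4° -76° = -80°
rotate_crank_by(-18°): θ ← -80° -18° = -98°
rotate_crank_by(-49°): θ ← -98° -49° = -147°
rotate_crank_by(+55°): θ ← -147° +55° = -92°
rotate_crank_by(-42°): θ ← -92° -42° = -134°
crank pin P = (r cos θ, r sin θ) = (-14.587826, -15.106136)
h = r sin θ − e = -15.106136 − 16 = -31.106136
x = r cos θ + √(L² − h²) = -14.587826 + √(85849.0 − 967.5917) = -14.587826 + 291.344141 = 276.756315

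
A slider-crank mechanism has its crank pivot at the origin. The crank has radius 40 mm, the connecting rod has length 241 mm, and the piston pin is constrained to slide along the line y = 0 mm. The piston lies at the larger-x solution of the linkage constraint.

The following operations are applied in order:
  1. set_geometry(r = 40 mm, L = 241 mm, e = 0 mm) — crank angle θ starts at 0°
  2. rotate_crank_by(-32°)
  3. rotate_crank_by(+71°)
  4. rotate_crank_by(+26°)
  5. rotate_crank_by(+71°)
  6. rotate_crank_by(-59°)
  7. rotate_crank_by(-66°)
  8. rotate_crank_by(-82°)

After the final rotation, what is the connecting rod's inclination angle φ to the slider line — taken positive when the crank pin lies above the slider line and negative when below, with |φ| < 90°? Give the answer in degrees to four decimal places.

set_geometry: r = 40 mm, L = 241 mm, e = 0 mm; θ ← 0°
rotate_crank_by(-32°): θ ← 0° -32° = -32°
rotate_crank_by(+71°): θ ← -32° +71° = 39°
rotate_crank_by(+26°): θ ← 39° +26° = 65°
rotate_crank_by(+71°): θ ← 65° +71° = 136°
rotate_crank_by(-59°): θ ← 136° -59° = 77°
rotate_crank_by(-66°): θ ← 77° -66° = 11°
rotate_crank_by(-82°): θ ← 11° -82° = -71°
crank pin P = (r cos θ, r sin θ) = (13.022726, -37.820743)
h = r sin θ − e = -37.820743 − 0 = -37.820743
sin φ = h / L = -37.820743 / 241 = -0.15693254
φ = arcsin(-0.15693254) = -9.028895°

-9.0289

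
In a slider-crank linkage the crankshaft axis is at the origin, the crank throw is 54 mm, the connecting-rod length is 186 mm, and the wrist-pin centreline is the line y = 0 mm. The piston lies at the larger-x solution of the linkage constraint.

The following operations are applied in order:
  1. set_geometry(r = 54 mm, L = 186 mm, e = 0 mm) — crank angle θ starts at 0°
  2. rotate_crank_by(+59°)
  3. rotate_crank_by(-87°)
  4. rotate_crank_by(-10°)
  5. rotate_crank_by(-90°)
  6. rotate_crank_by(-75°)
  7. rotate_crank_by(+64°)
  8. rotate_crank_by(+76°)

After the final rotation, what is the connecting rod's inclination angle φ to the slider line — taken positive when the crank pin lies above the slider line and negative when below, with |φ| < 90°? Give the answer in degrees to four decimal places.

-14.9917

set_geometry: r = 54 mm, L = 186 mm, e = 0 mm; θ ← 0°
rotate_crank_by(+59°): θ ← 0° +59° = 59°
rotate_crank_by(-87°): θ ← 59° -87° = -28°
rotate_crank_by(-10°): θ ← -28° -10° = -38°
rotate_crank_by(-90°): θ ← -38° -90° = -128°
rotate_crank_by(-75°): θ ← -128° -75° = -203°
rotate_crank_by(+64°): θ ← -203° +64° = -139°
rotate_crank_by(+76°): θ ← -139° +76° = -63°
crank pin P = (r cos θ, r sin θ) = (24.515487, -48.114352)
h = r sin θ − e = -48.114352 − 0 = -48.114352
sin φ = h / L = -48.114352 / 186 = -0.25867931
φ = arcsin(-0.25867931) = -14.991712°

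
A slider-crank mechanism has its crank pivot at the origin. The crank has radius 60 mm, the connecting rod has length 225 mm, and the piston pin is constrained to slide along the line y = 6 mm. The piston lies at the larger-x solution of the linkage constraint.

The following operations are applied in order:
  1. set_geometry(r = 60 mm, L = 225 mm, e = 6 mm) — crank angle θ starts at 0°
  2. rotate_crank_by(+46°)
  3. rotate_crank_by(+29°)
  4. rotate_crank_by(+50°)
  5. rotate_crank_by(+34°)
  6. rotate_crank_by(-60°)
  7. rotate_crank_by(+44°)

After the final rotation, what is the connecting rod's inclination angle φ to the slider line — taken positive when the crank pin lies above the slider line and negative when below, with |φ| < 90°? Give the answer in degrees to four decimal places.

7.6902

set_geometry: r = 60 mm, L = 225 mm, e = 6 mm; θ ← 0°
rotate_crank_by(+46°): θ ← 0° +46° = 46°
rotate_crank_by(+29°): θ ← 46° +29° = 75°
rotate_crank_by(+50°): θ ← 75° +50° = 125°
rotate_crank_by(+34°): θ ← 125° +34° = 159°
rotate_crank_by(-60°): θ ← 159° -60° = 99°
rotate_crank_by(+44°): θ ← 99° +44° = 143°
crank pin P = (r cos θ, r sin θ) = (-47.918131, 36.108901)
h = r sin θ − e = 36.108901 − 6 = 30.108901
sin φ = h / L = 30.108901 / 225 = 0.13381734
φ = arcsin(0.13381734) = 7.690238°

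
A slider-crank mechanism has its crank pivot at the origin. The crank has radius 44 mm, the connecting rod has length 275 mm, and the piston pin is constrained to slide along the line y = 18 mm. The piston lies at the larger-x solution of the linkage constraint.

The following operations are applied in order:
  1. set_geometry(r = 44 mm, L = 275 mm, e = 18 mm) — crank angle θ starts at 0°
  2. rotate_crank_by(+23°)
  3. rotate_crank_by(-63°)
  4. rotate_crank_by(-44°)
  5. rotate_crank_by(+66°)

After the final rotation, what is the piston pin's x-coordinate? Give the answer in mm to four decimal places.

set_geometry: r = 44 mm, L = 275 mm, e = 18 mm; θ ← 0°
rotate_crank_by(+23°): θ ← 0° +23° = 23°
rotate_crank_by(-63°): θ ← 23° -63° = -40°
rotate_crank_by(-44°): θ ← -40° -44° = -84°
rotate_crank_by(+66°): θ ← -84° +66° = -18°
crank pin P = (r cos θ, r sin θ) = (41.846487, -13.596748)
h = r sin θ − e = -13.596748 − 18 = -31.596748
x = r cos θ + √(L² − h²) = 41.846487 + √(75625.0 − 998.3545) = 41.846487 + 273.178779 = 315.025266

315.0253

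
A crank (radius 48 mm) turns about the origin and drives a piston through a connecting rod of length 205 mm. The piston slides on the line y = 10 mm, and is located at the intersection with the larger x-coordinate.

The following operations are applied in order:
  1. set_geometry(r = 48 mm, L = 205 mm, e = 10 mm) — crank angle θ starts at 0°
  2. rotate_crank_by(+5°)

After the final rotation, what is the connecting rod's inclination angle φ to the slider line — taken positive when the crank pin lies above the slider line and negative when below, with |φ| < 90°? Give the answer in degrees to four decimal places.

set_geometry: r = 48 mm, L = 205 mm, e = 10 mm; θ ← 0°
rotate_crank_by(+5°): θ ← 0° +5° = 5°
crank pin P = (r cos θ, r sin θ) = (47.817346, 4.183476)
h = r sin θ − e = 4.183476 − 10 = -5.816524
sin φ = h / L = -5.816524 / 205 = -0.02837329
φ = arcsin(-0.02837329) = -1.625888°

-1.6259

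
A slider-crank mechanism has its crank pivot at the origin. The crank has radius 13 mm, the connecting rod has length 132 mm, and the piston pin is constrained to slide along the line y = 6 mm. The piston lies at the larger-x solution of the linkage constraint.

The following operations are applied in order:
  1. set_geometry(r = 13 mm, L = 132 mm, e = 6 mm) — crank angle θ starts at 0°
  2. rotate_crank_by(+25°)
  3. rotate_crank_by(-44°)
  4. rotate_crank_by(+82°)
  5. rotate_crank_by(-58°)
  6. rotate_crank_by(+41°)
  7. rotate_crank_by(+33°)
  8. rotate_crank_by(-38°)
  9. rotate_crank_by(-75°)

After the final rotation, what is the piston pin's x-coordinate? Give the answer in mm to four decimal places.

142.1088

set_geometry: r = 13 mm, L = 132 mm, e = 6 mm; θ ← 0°
rotate_crank_by(+25°): θ ← 0° +25° = 25°
rotate_crank_by(-44°): θ ← 25° -44° = -19°
rotate_crank_by(+82°): θ ← -19° +82° = 63°
rotate_crank_by(-58°): θ ← 63° -58° = 5°
rotate_crank_by(+41°): θ ← 5° +41° = 46°
rotate_crank_by(+33°): θ ← 46° +33° = 79°
rotate_crank_by(-38°): θ ← 79° -38° = 41°
rotate_crank_by(-75°): θ ← 41° -75° = -34°
crank pin P = (r cos θ, r sin θ) = (10.777488, -7.269508)
h = r sin θ − e = -7.269508 − 6 = -13.269508
x = r cos θ + √(L² − h²) = 10.777488 + √(17424.0 − 176.0798) = 10.777488 + 131.331337 = 142.108826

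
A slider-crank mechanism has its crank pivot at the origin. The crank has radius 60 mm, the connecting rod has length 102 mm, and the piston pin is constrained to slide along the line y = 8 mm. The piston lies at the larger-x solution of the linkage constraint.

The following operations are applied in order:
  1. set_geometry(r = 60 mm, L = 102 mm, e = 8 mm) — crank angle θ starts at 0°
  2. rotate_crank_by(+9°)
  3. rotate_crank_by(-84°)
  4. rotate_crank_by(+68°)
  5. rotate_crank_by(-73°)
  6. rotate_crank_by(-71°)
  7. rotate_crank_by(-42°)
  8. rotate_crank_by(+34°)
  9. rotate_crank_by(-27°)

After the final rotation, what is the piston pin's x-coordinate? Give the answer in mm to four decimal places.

set_geometry: r = 60 mm, L = 102 mm, e = 8 mm; θ ← 0°
rotate_crank_by(+9°): θ ← 0° +9° = 9°
rotate_crank_by(-84°): θ ← 9° -84° = -75°
rotate_crank_by(+68°): θ ← -75° +68° = -7°
rotate_crank_by(-73°): θ ← -7° -73° = -80°
rotate_crank_by(-71°): θ ← -80° -71° = -151°
rotate_crank_by(-42°): θ ← -151° -42° = -193°
rotate_crank_by(+34°): θ ← -193° +34° = -159°
rotate_crank_by(-27°): θ ← -159° -27° = -186°
crank pin P = (r cos θ, r sin θ) = (-59.671314, 6.271708)
h = r sin θ − e = 6.271708 − 8 = -1.728292
x = r cos θ + √(L² − h²) = -59.671314 + √(10404.0 − 2.9870) = -59.671314 + 101.985357 = 42.314043

42.3140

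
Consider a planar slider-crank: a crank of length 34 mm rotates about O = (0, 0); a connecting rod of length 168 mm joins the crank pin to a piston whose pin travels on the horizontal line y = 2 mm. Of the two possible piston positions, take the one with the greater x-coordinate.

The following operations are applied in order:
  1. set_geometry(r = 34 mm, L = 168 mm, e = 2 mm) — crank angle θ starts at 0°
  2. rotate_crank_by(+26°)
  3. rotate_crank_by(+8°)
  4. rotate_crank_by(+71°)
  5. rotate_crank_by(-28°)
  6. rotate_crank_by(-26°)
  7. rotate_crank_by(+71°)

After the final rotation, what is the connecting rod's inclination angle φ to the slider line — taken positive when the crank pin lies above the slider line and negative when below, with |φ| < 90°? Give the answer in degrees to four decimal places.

set_geometry: r = 34 mm, L = 168 mm, e = 2 mm; θ ← 0°
rotate_crank_by(+26°): θ ← 0° +26° = 26°
rotate_crank_by(+8°): θ ← 26° +8° = 34°
rotate_crank_by(+71°): θ ← 34° +71° = 105°
rotate_crank_by(-28°): θ ← 105° -28° = 77°
rotate_crank_by(-26°): θ ← 77° -26° = 51°
rotate_crank_by(+71°): θ ← 51° +71° = 122°
crank pin P = (r cos θ, r sin θ) = (-18.017255, 28.833635)
h = r sin θ − e = 28.833635 − 2 = 26.833635
sin φ = h / L = 26.833635 / 168 = 0.15972402
φ = arcsin(0.15972402) = 9.190878°

9.1909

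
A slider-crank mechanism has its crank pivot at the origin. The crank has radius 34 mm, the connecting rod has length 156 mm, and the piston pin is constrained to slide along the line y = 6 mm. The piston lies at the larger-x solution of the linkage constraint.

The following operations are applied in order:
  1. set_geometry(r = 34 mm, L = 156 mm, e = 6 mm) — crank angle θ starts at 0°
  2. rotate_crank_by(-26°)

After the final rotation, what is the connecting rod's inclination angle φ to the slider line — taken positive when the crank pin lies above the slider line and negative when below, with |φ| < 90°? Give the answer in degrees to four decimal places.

-7.7010

set_geometry: r = 34 mm, L = 156 mm, e = 6 mm; θ ← 0°
rotate_crank_by(-26°): θ ← 0° -26° = -26°
crank pin P = (r cos θ, r sin θ) = (30.558998, -14.904619)
h = r sin θ − e = -14.904619 − 6 = -20.904619
sin φ = h / L = -20.904619 / 156 = -0.13400397
φ = arcsin(-0.13400397) = -7.701028°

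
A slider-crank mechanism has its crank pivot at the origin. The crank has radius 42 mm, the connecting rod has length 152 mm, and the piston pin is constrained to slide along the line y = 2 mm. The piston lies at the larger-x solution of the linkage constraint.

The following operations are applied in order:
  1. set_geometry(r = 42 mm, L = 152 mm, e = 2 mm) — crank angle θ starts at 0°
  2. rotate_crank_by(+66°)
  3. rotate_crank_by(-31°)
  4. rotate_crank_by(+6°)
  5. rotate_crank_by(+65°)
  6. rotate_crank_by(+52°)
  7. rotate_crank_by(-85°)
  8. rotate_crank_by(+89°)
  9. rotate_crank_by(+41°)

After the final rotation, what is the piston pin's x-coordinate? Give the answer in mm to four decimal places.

112.2197

set_geometry: r = 42 mm, L = 152 mm, e = 2 mm; θ ← 0°
rotate_crank_by(+66°): θ ← 0° +66° = 66°
rotate_crank_by(-31°): θ ← 66° -31° = 35°
rotate_crank_by(+6°): θ ← 35° +6° = 41°
rotate_crank_by(+65°): θ ← 41° +65° = 106°
rotate_crank_by(+52°): θ ← 106° +52° = 158°
rotate_crank_by(-85°): θ ← 158° -85° = 73°
rotate_crank_by(+89°): θ ← 73° +89° = 162°
rotate_crank_by(+41°): θ ← 162° +41° = 203°
crank pin P = (r cos θ, r sin θ) = (-38.661204, -16.410707)
h = r sin θ − e = -16.410707 − 2 = -18.410707
x = r cos θ + √(L² − h²) = -38.661204 + √(23104.0 − 338.9541) = -38.661204 + 150.880900 = 112.219696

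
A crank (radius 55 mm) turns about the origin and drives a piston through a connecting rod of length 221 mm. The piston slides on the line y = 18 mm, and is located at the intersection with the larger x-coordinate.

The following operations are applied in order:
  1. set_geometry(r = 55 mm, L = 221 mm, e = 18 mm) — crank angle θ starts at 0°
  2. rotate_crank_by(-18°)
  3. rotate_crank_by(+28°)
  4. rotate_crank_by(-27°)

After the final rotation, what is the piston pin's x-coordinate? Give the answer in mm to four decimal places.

set_geometry: r = 55 mm, L = 221 mm, e = 18 mm; θ ← 0°
rotate_crank_by(-18°): θ ← 0° -18° = -18°
rotate_crank_by(+28°): θ ← -18° +28° = 10°
rotate_crank_by(-27°): θ ← 10° -27° = -17°
crank pin P = (r cos θ, r sin θ) = (52.596762, -16.080444)
h = r sin θ − e = -16.080444 − 18 = -34.080444
x = r cos θ + √(L² − h²) = 52.596762 + √(48841.0 − 1161.4766) = 52.596762 + 218.356414 = 270.953175

270.9532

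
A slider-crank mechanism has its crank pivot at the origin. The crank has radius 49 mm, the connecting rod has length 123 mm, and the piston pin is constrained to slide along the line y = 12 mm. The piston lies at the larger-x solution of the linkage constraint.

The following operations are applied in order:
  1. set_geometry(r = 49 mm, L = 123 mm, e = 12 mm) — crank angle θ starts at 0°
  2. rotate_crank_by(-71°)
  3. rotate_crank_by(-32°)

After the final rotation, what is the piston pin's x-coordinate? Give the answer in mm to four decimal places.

set_geometry: r = 49 mm, L = 123 mm, e = 12 mm; θ ← 0°
rotate_crank_by(-71°): θ ← 0° -71° = -71°
rotate_crank_by(-32°): θ ← -71° -32° = -103°
crank pin P = (r cos θ, r sin θ) = (-11.022602, -47.744133)
h = r sin θ − e = -47.744133 − 12 = -59.744133
x = r cos θ + √(L² − h²) = -11.022602 + √(15129.0 − 3569.3614) = -11.022602 + 107.515760 = 96.493158

96.4932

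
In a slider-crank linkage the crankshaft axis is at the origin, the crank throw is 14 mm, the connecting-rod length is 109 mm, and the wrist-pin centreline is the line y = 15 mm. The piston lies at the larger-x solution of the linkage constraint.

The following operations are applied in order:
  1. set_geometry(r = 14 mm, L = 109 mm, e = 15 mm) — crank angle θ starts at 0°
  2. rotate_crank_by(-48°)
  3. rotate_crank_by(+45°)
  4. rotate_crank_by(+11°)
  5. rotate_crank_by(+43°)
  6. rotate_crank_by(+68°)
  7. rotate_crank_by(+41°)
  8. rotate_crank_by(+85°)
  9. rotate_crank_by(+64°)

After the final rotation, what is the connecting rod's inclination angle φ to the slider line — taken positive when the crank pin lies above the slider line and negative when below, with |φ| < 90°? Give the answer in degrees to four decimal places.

set_geometry: r = 14 mm, L = 109 mm, e = 15 mm; θ ← 0°
rotate_crank_by(-48°): θ ← 0° -48° = -48°
rotate_crank_by(+45°): θ ← -48° +45° = -3°
rotate_crank_by(+11°): θ ← -3° +11° = 8°
rotate_crank_by(+43°): θ ← 8° +43° = 51°
rotate_crank_by(+68°): θ ← 51° +68° = 119°
rotate_crank_by(+41°): θ ← 119° +41° = 160°
rotate_crank_by(+85°): θ ← 160° +85° = 245°
rotate_crank_by(+64°): θ ← 245° +64° = 309°
crank pin P = (r cos θ, r sin θ) = (8.810485, -10.880043)
h = r sin θ − e = -10.880043 − 15 = -25.880043
sin φ = h / L = -25.880043 / 109 = -0.23743159
φ = arcsin(-0.23743159) = -13.735000°

-13.7350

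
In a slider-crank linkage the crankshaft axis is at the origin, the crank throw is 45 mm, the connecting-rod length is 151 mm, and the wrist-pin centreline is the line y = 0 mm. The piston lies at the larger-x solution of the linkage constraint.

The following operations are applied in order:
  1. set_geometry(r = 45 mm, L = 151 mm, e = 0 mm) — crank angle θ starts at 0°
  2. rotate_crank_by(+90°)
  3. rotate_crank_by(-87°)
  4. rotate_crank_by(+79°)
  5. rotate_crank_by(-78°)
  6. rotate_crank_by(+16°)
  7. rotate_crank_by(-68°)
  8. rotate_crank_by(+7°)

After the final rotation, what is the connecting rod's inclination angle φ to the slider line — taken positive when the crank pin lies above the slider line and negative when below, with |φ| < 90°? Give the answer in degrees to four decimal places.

set_geometry: r = 45 mm, L = 151 mm, e = 0 mm; θ ← 0°
rotate_crank_by(+90°): θ ← 0° +90° = 90°
rotate_crank_by(-87°): θ ← 90° -87° = 3°
rotate_crank_by(+79°): θ ← 3° +79° = 82°
rotate_crank_by(-78°): θ ← 82° -78° = 4°
rotate_crank_by(+16°): θ ← 4° +16° = 20°
rotate_crank_by(-68°): θ ← 20° -68° = -48°
rotate_crank_by(+7°): θ ← -48° +7° = -41°
crank pin P = (r cos θ, r sin θ) = (33.961931, -29.522656)
h = r sin θ − e = -29.522656 − 0 = -29.522656
sin φ = h / L = -29.522656 / 151 = -0.19551428
φ = arcsin(-0.19551428) = -11.274768°

-11.2748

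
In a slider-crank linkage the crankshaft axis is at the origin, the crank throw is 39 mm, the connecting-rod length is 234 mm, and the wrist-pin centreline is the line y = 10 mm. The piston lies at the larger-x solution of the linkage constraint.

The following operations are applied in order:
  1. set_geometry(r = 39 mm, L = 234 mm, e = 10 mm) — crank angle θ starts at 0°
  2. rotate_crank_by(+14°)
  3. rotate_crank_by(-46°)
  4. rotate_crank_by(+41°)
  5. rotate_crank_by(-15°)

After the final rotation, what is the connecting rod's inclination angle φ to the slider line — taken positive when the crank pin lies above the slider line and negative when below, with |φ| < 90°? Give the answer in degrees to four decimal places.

set_geometry: r = 39 mm, L = 234 mm, e = 10 mm; θ ← 0°
rotate_crank_by(+14°): θ ← 0° +14° = 14°
rotate_crank_by(-46°): θ ← 14° -46° = -32°
rotate_crank_by(+41°): θ ← -32° +41° = 9°
rotate_crank_by(-15°): θ ← 9° -15° = -6°
crank pin P = (r cos θ, r sin θ) = (38.786354, -4.076610)
h = r sin θ − e = -4.076610 − 10 = -14.076610
sin φ = h / L = -14.076610 / 234 = -0.06015645
φ = arcsin(-0.06015645) = -3.448793°

-3.4488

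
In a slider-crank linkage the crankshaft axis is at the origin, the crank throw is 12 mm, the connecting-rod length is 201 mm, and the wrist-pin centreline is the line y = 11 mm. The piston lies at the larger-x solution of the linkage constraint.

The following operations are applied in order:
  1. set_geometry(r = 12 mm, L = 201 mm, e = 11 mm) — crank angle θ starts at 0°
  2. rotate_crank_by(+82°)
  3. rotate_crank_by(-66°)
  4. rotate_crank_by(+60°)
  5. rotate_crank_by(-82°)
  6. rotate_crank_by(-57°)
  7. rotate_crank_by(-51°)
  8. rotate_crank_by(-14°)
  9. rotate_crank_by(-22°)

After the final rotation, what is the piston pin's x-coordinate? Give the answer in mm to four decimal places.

set_geometry: r = 12 mm, L = 201 mm, e = 11 mm; θ ← 0°
rotate_crank_by(+82°): θ ← 0° +82° = 82°
rotate_crank_by(-66°): θ ← 82° -66° = 16°
rotate_crank_by(+60°): θ ← 16° +60° = 76°
rotate_crank_by(-82°): θ ← 76° -82° = -6°
rotate_crank_by(-57°): θ ← -6° -57° = -63°
rotate_crank_by(-51°): θ ← -63° -51° = -114°
rotate_crank_by(-14°): θ ← -114° -14° = -128°
rotate_crank_by(-22°): θ ← -128° -22° = -150°
crank pin P = (r cos θ, r sin θ) = (-10.392305, -6.000000)
h = r sin θ − e = -6.000000 − 11 = -17.000000
x = r cos θ + √(L² − h²) = -10.392305 + √(40401.0 − 289.0000) = -10.392305 + 200.279804 = 189.887499

189.8875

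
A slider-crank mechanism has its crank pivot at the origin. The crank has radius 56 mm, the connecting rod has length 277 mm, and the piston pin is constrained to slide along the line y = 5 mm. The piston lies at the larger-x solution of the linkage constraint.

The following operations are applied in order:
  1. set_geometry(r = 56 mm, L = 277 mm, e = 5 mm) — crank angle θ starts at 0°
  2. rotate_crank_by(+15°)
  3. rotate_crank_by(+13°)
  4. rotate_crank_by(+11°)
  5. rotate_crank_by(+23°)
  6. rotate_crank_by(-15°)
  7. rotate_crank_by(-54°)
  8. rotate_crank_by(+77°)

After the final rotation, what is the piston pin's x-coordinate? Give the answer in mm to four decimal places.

292.0287

set_geometry: r = 56 mm, L = 277 mm, e = 5 mm; θ ← 0°
rotate_crank_by(+15°): θ ← 0° +15° = 15°
rotate_crank_by(+13°): θ ← 15° +13° = 28°
rotate_crank_by(+11°): θ ← 28° +11° = 39°
rotate_crank_by(+23°): θ ← 39° +23° = 62°
rotate_crank_by(-15°): θ ← 62° -15° = 47°
rotate_crank_by(-54°): θ ← 47° -54° = -7°
rotate_crank_by(+77°): θ ← -7° +77° = 70°
crank pin P = (r cos θ, r sin θ) = (19.153128, 52.622787)
h = r sin θ − e = 52.622787 − 5 = 47.622787
x = r cos θ + √(L² − h²) = 19.153128 + √(76729.0 − 2267.9298) = 19.153128 + 272.875558 = 292.028686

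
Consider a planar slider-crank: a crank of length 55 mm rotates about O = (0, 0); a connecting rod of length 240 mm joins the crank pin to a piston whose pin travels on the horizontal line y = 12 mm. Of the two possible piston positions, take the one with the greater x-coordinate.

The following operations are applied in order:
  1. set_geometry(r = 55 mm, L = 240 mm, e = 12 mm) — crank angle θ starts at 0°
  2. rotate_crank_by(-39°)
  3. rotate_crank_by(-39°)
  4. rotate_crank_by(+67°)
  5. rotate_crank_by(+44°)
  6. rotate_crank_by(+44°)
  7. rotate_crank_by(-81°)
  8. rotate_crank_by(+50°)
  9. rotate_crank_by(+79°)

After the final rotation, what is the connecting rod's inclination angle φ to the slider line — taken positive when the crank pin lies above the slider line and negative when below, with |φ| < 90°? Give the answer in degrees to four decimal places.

7.9161

set_geometry: r = 55 mm, L = 240 mm, e = 12 mm; θ ← 0°
rotate_crank_by(-39°): θ ← 0° -39° = -39°
rotate_crank_by(-39°): θ ← -39° -39° = -78°
rotate_crank_by(+67°): θ ← -78° +67° = -11°
rotate_crank_by(+44°): θ ← -11° +44° = 33°
rotate_crank_by(+44°): θ ← 33° +44° = 77°
rotate_crank_by(-81°): θ ← 77° -81° = -4°
rotate_crank_by(+50°): θ ← -4° +50° = 46°
rotate_crank_by(+79°): θ ← 46° +79° = 125°
crank pin P = (r cos θ, r sin θ) = (-31.546704, 45.053362)
h = r sin θ − e = 45.053362 − 12 = 33.053362
sin φ = h / L = 33.053362 / 240 = 0.13772234
φ = arcsin(0.13772234) = 7.916069°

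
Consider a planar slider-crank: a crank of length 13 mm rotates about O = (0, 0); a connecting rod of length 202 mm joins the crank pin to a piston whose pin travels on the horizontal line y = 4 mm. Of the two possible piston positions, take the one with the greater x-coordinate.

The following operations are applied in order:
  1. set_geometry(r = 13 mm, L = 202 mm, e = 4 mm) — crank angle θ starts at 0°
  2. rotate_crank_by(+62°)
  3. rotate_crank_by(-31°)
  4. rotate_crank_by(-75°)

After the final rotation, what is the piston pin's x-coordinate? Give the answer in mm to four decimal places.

210.9307

set_geometry: r = 13 mm, L = 202 mm, e = 4 mm; θ ← 0°
rotate_crank_by(+62°): θ ← 0° +62° = 62°
rotate_crank_by(-31°): θ ← 62° -31° = 31°
rotate_crank_by(-75°): θ ← 31° -75° = -44°
crank pin P = (r cos θ, r sin θ) = (9.351417, -9.030559)
h = r sin θ − e = -9.030559 − 4 = -13.030559
x = r cos θ + √(L² − h²) = 9.351417 + √(40804.0 − 169.7955) = 9.351417 + 201.579276 = 210.930693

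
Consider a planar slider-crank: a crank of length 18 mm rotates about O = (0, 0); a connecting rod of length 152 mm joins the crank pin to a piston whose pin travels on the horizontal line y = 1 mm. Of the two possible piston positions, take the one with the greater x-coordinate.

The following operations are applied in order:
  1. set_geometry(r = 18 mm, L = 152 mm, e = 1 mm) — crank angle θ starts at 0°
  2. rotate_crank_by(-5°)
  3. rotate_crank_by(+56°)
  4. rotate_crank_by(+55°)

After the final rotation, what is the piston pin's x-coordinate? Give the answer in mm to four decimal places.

146.1617

set_geometry: r = 18 mm, L = 152 mm, e = 1 mm; θ ← 0°
rotate_crank_by(-5°): θ ← 0° -5° = -5°
rotate_crank_by(+56°): θ ← -5° +56° = 51°
rotate_crank_by(+55°): θ ← 51° +55° = 106°
crank pin P = (r cos θ, r sin θ) = (-4.961472, 17.302711)
h = r sin θ − e = 17.302711 − 1 = 16.302711
x = r cos θ + √(L² − h²) = -4.961472 + √(23104.0 − 265.7784) = -4.961472 + 151.123200 = 146.161728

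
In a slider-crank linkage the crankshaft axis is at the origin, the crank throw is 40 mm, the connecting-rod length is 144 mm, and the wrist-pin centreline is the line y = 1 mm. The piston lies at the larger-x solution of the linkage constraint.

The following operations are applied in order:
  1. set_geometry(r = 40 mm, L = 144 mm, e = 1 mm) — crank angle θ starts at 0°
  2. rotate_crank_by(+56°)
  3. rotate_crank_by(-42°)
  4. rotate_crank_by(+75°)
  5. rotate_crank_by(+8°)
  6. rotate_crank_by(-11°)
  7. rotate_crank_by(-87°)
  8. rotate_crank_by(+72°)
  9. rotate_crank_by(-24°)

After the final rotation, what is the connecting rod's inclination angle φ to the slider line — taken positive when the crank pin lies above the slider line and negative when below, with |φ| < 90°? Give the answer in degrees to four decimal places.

11.3154

set_geometry: r = 40 mm, L = 144 mm, e = 1 mm; θ ← 0°
rotate_crank_by(+56°): θ ← 0° +56° = 56°
rotate_crank_by(-42°): θ ← 56° -42° = 14°
rotate_crank_by(+75°): θ ← 14° +75° = 89°
rotate_crank_by(+8°): θ ← 89° +8° = 97°
rotate_crank_by(-11°): θ ← 97° -11° = 86°
rotate_crank_by(-87°): θ ← 86° -87° = -1°
rotate_crank_by(+72°): θ ← -1° +72° = 71°
rotate_crank_by(-24°): θ ← 71° -24° = 47°
crank pin P = (r cos θ, r sin θ) = (27.279934, 29.254148)
h = r sin θ − e = 29.254148 − 1 = 28.254148
sin φ = h / L = 28.254148 / 144 = 0.19620936
φ = arcsin(0.19620936) = 11.315380°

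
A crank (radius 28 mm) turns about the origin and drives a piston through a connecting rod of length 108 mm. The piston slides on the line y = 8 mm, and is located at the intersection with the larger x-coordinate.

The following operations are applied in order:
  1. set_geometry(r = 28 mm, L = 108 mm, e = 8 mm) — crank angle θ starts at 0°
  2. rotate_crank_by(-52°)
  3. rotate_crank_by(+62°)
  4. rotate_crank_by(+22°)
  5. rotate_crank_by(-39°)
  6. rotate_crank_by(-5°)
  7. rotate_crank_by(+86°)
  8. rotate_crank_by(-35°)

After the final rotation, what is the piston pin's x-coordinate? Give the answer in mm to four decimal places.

set_geometry: r = 28 mm, L = 108 mm, e = 8 mm; θ ← 0°
rotate_crank_by(-52°): θ ← 0° -52° = -52°
rotate_crank_by(+62°): θ ← -52° +62° = 10°
rotate_crank_by(+22°): θ ← 10° +22° = 32°
rotate_crank_by(-39°): θ ← 32° -39° = -7°
rotate_crank_by(-5°): θ ← -7° -5° = -12°
rotate_crank_by(+86°): θ ← -12° +86° = 74°
rotate_crank_by(-35°): θ ← 74° -35° = 39°
crank pin P = (r cos θ, r sin θ) = (21.760087, 17.620971)
h = r sin θ − e = 17.620971 − 8 = 9.620971
x = r cos θ + √(L² − h²) = 21.760087 + √(11664.0 − 92.5631) = 21.760087 + 107.570614 = 129.330701

129.3307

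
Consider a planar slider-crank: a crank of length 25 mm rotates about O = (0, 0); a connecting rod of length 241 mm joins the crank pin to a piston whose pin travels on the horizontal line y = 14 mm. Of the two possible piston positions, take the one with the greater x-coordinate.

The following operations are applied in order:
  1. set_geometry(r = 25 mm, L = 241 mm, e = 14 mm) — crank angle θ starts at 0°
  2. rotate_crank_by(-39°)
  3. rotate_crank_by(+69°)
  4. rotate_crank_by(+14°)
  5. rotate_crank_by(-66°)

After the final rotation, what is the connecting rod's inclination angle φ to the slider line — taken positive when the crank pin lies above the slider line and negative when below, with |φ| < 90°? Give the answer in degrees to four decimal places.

set_geometry: r = 25 mm, L = 241 mm, e = 14 mm; θ ← 0°
rotate_crank_by(-39°): θ ← 0° -39° = -39°
rotate_crank_by(+69°): θ ← -39° +69° = 30°
rotate_crank_by(+14°): θ ← 30° +14° = 44°
rotate_crank_by(-66°): θ ← 44° -66° = -22°
crank pin P = (r cos θ, r sin θ) = (23.179596, -9.365165)
h = r sin θ − e = -9.365165 − 14 = -23.365165
sin φ = h / L = -23.365165 / 241 = -0.09695089
φ = arcsin(-0.09695089) = -5.563616°

-5.5636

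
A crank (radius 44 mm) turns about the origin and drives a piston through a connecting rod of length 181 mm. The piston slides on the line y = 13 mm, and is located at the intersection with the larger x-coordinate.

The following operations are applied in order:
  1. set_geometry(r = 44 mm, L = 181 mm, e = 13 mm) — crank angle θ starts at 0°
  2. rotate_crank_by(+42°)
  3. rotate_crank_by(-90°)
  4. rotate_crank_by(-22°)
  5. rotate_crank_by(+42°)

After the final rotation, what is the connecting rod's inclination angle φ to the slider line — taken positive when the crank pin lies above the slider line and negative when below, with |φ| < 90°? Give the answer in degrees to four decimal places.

-10.7165

set_geometry: r = 44 mm, L = 181 mm, e = 13 mm; θ ← 0°
rotate_crank_by(+42°): θ ← 0° +42° = 42°
rotate_crank_by(-90°): θ ← 42° -90° = -48°
rotate_crank_by(-22°): θ ← -48° -22° = -70°
rotate_crank_by(+42°): θ ← -70° +42° = -28°
crank pin P = (r cos θ, r sin θ) = (38.849694, -20.656749)
h = r sin θ − e = -20.656749 − 13 = -33.656749
sin φ = h / L = -33.656749 / 181 = -0.18594889
φ = arcsin(-0.18594889) = -10.716460°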